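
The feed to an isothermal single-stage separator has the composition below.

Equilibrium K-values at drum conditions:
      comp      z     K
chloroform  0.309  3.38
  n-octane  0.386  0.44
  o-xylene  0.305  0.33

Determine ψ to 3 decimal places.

ψ = 0.217

Let ψ = V/F and solve Σ zᵢ(Kᵢ−1)/(1+ψ(Kᵢ−1)) = 0.
Feasibility: ΣzᵢKᵢ = 1.315, Σzᵢ/Kᵢ = 1.893 — both > 1, two phases present.
Newton–Raphson from ψ = 0.68:
  ψ = 0.680: g = -0.4436, g' = -1.033 → ψ = 0.251
  ψ = 0.251: g = -0.0363, g' = -1.048 → ψ = 0.216
  ψ = 0.216: g = 0.0010, g' = -1.108 → ψ = 0.217
Converged at ψ = 0.217.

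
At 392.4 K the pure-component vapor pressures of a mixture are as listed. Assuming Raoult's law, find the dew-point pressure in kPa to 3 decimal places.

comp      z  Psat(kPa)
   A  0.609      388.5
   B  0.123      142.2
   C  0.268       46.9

At the dew point ψ → 1, so Σzᵢ/Kᵢ = 1 with Kᵢ = Pᵢˢᵃᵗ/P ⇒ 1/P = Σzᵢ/Pᵢˢᵃᵗ.
1/P = 0.609/388.5 + 0.123/142.2 + 0.268/46.9 = 0.008147 ⇒ P = 122.747 kPa

Pdew = 122.747 kPa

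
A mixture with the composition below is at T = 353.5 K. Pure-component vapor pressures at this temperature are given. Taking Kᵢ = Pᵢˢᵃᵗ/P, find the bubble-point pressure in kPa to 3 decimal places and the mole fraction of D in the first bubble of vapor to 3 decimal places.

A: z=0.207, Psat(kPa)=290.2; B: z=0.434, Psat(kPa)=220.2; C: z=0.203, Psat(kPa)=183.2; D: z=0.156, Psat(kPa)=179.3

Pbub = 220.799 kPa, y_D = 0.127

At the bubble point ψ → 0, so ΣzᵢKᵢ = 1 with Kᵢ = Pᵢˢᵃᵗ/P ⇒ P = ΣzᵢPᵢˢᵃᵗ.
P = 0.207·290.2 + 0.434·220.2 + 0.203·183.2 + 0.156·179.3 = 220.799 kPa
yᵢ = zᵢPᵢˢᵃᵗ/P ⇒ y_D = 0.156·179.3/220.799 = 0.127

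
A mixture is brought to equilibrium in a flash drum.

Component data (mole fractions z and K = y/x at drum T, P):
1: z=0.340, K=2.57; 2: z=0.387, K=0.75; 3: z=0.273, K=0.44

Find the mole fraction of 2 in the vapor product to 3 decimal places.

y_2 = 0.327

Material balance + equilibrium reduce to Σ zᵢ(Kᵢ−1)/(1+V/F(Kᵢ−1)) = 0.
Feasibility: ΣzᵢKᵢ = 1.284, Σzᵢ/Kᵢ = 1.269 — both > 1, two phases present.
Newton iteration, V/F⁰ = 0.5:
  V/F = 0.500: g = -0.0239, g' = -0.460 → V/F = 0.448
  V/F = 0.448: g = 0.0003, g' = -0.472 → V/F = 0.449
Converged at V/F = 0.449.
Compositions from xᵢ = zᵢ/(1+V/F(Kᵢ−1)), yᵢ = Kᵢxᵢ:
  1: x = 0.199, y = 0.513
  2: x = 0.436, y = 0.327
  3: x = 0.365, y = 0.160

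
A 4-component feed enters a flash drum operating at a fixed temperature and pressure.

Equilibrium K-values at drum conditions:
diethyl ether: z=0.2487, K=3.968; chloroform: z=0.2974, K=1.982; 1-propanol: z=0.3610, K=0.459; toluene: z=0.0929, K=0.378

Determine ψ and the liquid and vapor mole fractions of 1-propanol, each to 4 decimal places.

ψ = 0.6948, x_1-propanol = 0.5784, y_1-propanol = 0.2655

Rachford–Rice: g(ψ) = Σ zᵢ(Kᵢ−1)/(1+ψ(Kᵢ−1)) = 0.
Check two-phase: ΣzᵢKᵢ = 1.7771 > 1 and Σzᵢ/Kᵢ = 1.2450 > 1, so g(0) = 0.7771 > 0 and g(1) = -0.2450 < 0.
Iterate (Newton) starting at ψ = 0.5:
  ψ = 0.5000: g = 0.14145, g' = -0.7583 → ψ = 0.6865
  ψ = 0.6865: g = 0.00590, g' = -0.7166 → ψ = 0.6948
Converged at ψ = 0.6948.
Compositions from xᵢ = zᵢ/(1+ψ(Kᵢ−1)), yᵢ = Kᵢxᵢ:
  diethyl ether: x = 0.0812, y = 0.3223
  chloroform: x = 0.1768, y = 0.3504
  1-propanol: x = 0.5784, y = 0.2655
  toluene: x = 0.1636, y = 0.0618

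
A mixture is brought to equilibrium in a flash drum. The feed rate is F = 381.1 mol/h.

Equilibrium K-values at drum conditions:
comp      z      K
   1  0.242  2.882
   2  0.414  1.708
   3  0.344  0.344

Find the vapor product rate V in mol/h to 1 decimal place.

Material balance + equilibrium reduce to Σ zᵢ(Kᵢ−1)/(1+β(Kᵢ−1)) = 0.
Check two-phase: ΣzᵢKᵢ = 1.523 > 1 and Σzᵢ/Kᵢ = 1.326 > 1, so g(0) = 0.523 > 0 and g(1) = -0.326 < 0.
Iterate (Newton) starting at β = 0.52:
  β = 0.520: g = 0.1019, g' = -0.671 → β = 0.672
  β = 0.672: g = -0.0038, g' = -0.736 → β = 0.667
Converged at β = 0.667.
Then V = β·F = 0.6668·381.1 = 254.1 mol/h and L = F − V = 127.0 mol/h.

V = 254.1 mol/h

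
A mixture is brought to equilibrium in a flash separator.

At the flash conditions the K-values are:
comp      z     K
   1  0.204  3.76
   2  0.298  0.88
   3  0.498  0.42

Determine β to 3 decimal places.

β = 0.199

Newton–Raphson from β = 0.68:
  β = 0.680: g = -0.3202, g' = -0.650 → β = 0.187
  β = 0.187: g = 0.0107, g' = -0.891 → β = 0.199
Converged at β = 0.199.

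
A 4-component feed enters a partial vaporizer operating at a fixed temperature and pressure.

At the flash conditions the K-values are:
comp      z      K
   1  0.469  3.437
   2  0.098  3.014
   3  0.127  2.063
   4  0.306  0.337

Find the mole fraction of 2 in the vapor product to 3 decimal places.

Newton–Raphson from V/F = 0.5:
  V/F = 0.500: g = 0.3982, g' = -1.027 → V/F = 0.888
  V/F = 0.888: g = 0.0084, g' = -1.162 → V/F = 0.895
Converged at V/F = 0.895.
Compositions from xᵢ = zᵢ/(1+V/F(Kᵢ−1)), yᵢ = Kᵢxᵢ:
  1: x = 0.147, y = 0.507
  2: x = 0.035, y = 0.105
  3: x = 0.065, y = 0.134
  4: x = 0.753, y = 0.254

y_2 = 0.105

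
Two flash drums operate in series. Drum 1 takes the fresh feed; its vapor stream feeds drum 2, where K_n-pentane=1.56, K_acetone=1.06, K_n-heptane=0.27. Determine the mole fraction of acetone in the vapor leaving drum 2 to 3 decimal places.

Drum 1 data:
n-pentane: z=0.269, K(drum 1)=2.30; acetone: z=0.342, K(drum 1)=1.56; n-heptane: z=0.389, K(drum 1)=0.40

Drum 1:
Newton–Raphson from ψ₁ = 0.5:
  ψ₁ = 0.500: g = 0.0281, g' = -0.518 → ψ₁ = 0.554
Converged at ψ₁ = 0.554.
Drum-1 compositions:
  n-pentane: x = 0.156, y = 0.360
  acetone: x = 0.261, y = 0.407
  n-heptane: x = 0.583, y = 0.233
Drum-2 feed = drum-1 vapor: z₂ = (0.3597, 0.4072, 0.2330).
Drum 2:
Rachford–Rice: g(ψ₂) = Σ zᵢ(Kᵢ−1)/(1+ψ₂(Kᵢ−1)) = 0.
Check two-phase: ΣzᵢKᵢ = 1.056 > 1 and Σzᵢ/Kᵢ = 1.478 > 1, so g(0) = 0.056 > 0 and g(1) = -0.478 < 0.
Newton iteration, ψ₂⁰ = 0.39:
  ψ₂ = 0.390: g = -0.0486, g' = -0.320 → ψ₂ = 0.238
  ψ₂ = 0.238: g = -0.0041, g' = -0.271 → ψ₂ = 0.223
Converged at ψ₂ = 0.223.
  n-pentane: x = 0.320, y = 0.499
  acetone: x = 0.402, y = 0.426
  n-heptane: x = 0.278, y = 0.075

y_acetone (drum 2) = 0.426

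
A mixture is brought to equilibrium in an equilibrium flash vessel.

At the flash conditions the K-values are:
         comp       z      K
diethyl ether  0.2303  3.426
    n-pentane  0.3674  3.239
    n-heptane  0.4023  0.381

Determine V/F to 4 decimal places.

V/F = 0.7913

Rachford–Rice: g(V/F) = Σ zᵢ(Kᵢ−1)/(1+V/F(Kᵢ−1)) = 0.
Feasibility: ΣzᵢKᵢ = 2.1323, Σzᵢ/Kᵢ = 1.2366 — both > 1, two phases present.
Iterate (Newton) starting at V/F = 0.5:
  V/F = 0.5000: g = 0.27994, g' = -1.0101 → V/F = 0.7771
  V/F = 0.7771: g = 0.01399, g' = -0.9805 → V/F = 0.7914
  V/F = 0.7914: g = -0.00007, g' = -0.9910 → V/F = 0.7913
Converged at V/F = 0.7913.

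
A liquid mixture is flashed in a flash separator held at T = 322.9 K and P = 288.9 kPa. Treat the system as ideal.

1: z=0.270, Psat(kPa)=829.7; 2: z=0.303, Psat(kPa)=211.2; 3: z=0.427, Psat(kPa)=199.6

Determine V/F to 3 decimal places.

V/F = 0.533

Raoult's law: Kᵢ = Pᵢˢᵃᵗ/P = Pᵢˢᵃᵗ/288.9.
  K_1 = 829.7/288.9 = 2.87193, K_2 = 211.2/288.9 = 0.73105, K_3 = 199.6/288.9 = 0.69090
Material balance + equilibrium reduce to Σ zᵢ(Kᵢ−1)/(1+V/F(Kᵢ−1)) = 0.
Feasibility: ΣzᵢKᵢ = 1.292, Σzᵢ/Kᵢ = 1.127 — both > 1, two phases present.
Newton–Raphson from V/F = 0.52:
  V/F = 0.520: g = 0.0041, g' = -0.330 → V/F = 0.532
  V/F = 0.532: g = 0.0000, g' = -0.326 → V/F = 0.533
Converged at V/F = 0.533.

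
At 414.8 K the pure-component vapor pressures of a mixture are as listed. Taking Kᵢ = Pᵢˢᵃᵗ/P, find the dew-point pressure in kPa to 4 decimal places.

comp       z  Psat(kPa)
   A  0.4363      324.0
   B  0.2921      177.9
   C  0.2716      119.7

At the dew point ψ → 1, so Σzᵢ/Kᵢ = 1 with Kᵢ = Pᵢˢᵃᵗ/P ⇒ 1/P = Σzᵢ/Pᵢˢᵃᵗ.
1/P = 0.4363/324.0 + 0.2921/177.9 + 0.2716/119.7 = 0.0052575 ⇒ P = 190.2029 kPa

Pdew = 190.2029 kPa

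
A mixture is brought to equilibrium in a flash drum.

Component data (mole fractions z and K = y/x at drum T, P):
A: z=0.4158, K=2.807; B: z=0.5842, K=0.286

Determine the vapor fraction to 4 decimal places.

ψ = 0.2591

Let ψ = V/F and solve Σ zᵢ(Kᵢ−1)/(1+ψ(Kᵢ−1)) = 0.
g(0) = ΣzᵢKᵢ − 1 = 0.3342 and g(1) = 1 − Σzᵢ/Kᵢ = -1.1908, so a root lies in (0, 1).
Binary case is linear: z₁(K₁−1)(1+ψ(K₂−1)) + z₂(K₂−1)(1+ψ(K₁−1)) = 0
⇒ ψ = [z₁(K₁−1)+z₂(K₂−1)] / [−(K₁−1)(K₂−1)] = 0.33423/1.29020 = 0.2591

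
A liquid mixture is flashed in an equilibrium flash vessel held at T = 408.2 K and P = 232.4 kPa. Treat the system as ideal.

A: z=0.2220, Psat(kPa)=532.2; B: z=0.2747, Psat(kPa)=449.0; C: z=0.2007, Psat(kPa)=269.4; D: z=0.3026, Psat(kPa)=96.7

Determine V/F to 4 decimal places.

Raoult's law: Kᵢ = Pᵢˢᵃᵗ/P = Pᵢˢᵃᵗ/232.4.
  K_A = 532.2/232.4 = 2.290017, K_B = 449.0/232.4 = 1.932014, K_C = 269.4/232.4 = 1.159208, K_D = 96.7/232.4 = 0.416093
Material balance + equilibrium reduce to Σ zᵢ(Kᵢ−1)/(1+V/F(Kᵢ−1)) = 0.
g(0) = ΣzᵢKᵢ − 1 = 0.3977 and g(1) = 1 − Σzᵢ/Kᵢ = -0.1395, so a root lies in (0, 1).
Newton–Raphson from V/F = 0.5:
  V/F = 0.5000: g = 0.12878, g' = -0.4577 → V/F = 0.7814
  V/F = 0.7814: g = -0.00576, g' = -0.5245 → V/F = 0.7704
  V/F = 0.7704: g = -0.00003, g' = -0.5187 → V/F = 0.7703
Converged at V/F = 0.7703.

V/F = 0.7703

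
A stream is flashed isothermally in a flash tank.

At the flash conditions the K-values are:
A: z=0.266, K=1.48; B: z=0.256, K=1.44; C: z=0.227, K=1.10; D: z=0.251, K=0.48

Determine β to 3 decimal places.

β = 0.690

Material balance + equilibrium reduce to Σ zᵢ(Kᵢ−1)/(1+β(Kᵢ−1)) = 0.
Check two-phase: ΣzᵢKᵢ = 1.133 > 1 and Σzᵢ/Kᵢ = 1.087 > 1, so g(0) = 0.133 > 0 and g(1) = -0.087 < 0.
Iterate (Newton) starting at β = 0.5:
  β = 0.500: g = 0.0405, g' = -0.199 → β = 0.704
  β = 0.704: g = -0.0031, g' = -0.234 → β = 0.690
Converged at β = 0.690.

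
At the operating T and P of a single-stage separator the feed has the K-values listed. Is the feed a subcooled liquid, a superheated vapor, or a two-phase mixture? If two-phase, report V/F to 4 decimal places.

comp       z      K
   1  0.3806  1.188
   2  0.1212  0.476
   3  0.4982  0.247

subcooled liquid

ΣzᵢKᵢ = 0.6329; Σzᵢ/Kᵢ = 2.5920.
Since ΣzᵢKᵢ < 1 the mixture is below its bubble point — single liquid phase.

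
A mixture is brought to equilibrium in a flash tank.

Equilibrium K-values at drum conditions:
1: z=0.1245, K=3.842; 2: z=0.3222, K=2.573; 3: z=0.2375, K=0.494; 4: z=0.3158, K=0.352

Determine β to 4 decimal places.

Let β = V/F and solve Σ zᵢ(Kᵢ−1)/(1+β(Kᵢ−1)) = 0.
Check two-phase: ΣzᵢKᵢ = 1.5358 > 1 and Σzᵢ/Kᵢ = 1.5356 > 1, so g(0) = 0.5358 > 0 and g(1) = -0.5356 < 0.
Iterate (Newton) starting at β = 0.61:
  β = 0.6100: g = -0.12415, g' = -0.8320 → β = 0.4608
  β = 0.4608: g = -0.00143, g' = -0.8294 → β = 0.4591
Converged at β = 0.4591.

β = 0.4591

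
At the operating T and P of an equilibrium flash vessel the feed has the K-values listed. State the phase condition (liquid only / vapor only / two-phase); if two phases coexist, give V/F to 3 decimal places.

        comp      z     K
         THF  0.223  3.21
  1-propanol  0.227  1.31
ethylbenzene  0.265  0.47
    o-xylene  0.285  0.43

ΣzᵢKᵢ = 1.260; Σzᵢ/Kᵢ = 1.469.
Both exceed 1, so a two-phase solution exists.
Rachford–Rice: g(ψ) = Σ zᵢ(Kᵢ−1)/(1+ψ(Kᵢ−1)) = 0.
Newton–Raphson from ψ = 0.5:
  ψ = 0.500: g = -0.1232, g' = -0.581 → ψ = 0.288
  ψ = 0.288: g = 0.0057, g' = -0.661 → ψ = 0.297
Converged at ψ = 0.297.

two-phase, V/F = 0.297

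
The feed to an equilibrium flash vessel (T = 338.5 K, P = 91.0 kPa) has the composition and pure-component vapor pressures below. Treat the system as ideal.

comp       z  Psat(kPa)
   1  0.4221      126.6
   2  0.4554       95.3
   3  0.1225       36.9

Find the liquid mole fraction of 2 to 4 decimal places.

Raoult's law: Kᵢ = Pᵢˢᵃᵗ/P = Pᵢˢᵃᵗ/91.0.
  K_1 = 126.6/91.0 = 1.391209, K_2 = 95.3/91.0 = 1.047253, K_3 = 36.9/91.0 = 0.405495
Material balance + equilibrium reduce to Σ zᵢ(Kᵢ−1)/(1+V/F(Kᵢ−1)) = 0.
Check two-phase: ΣzᵢKᵢ = 1.1138 > 1 and Σzᵢ/Kᵢ = 1.0404 > 1, so g(0) = 0.1138 > 0 and g(1) = -0.0404 < 0.
Newton–Raphson from V/F = 0.5:
  V/F = 0.5000: g = 0.05550, g' = -0.1338 → V/F = 0.9147
  V/F = 0.9147: g = -0.01740, g' = -0.2440 → V/F = 0.8434
  V/F = 0.8434: g = -0.00121, g' = -0.2116 → V/F = 0.8377
Converged at V/F = 0.8377.
Compositions from xᵢ = zᵢ/(1+V/F(Kᵢ−1)), yᵢ = Kᵢxᵢ:
  1: x = 0.3179, y = 0.4423
  2: x = 0.4381, y = 0.4588
  3: x = 0.2440, y = 0.0989

x_2 = 0.4381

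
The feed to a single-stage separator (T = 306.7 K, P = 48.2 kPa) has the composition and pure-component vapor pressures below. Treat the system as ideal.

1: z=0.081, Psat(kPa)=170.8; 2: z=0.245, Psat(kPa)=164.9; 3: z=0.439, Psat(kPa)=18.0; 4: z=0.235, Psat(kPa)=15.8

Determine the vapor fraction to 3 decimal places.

ψ = 0.232

Raoult's law: Kᵢ = Pᵢˢᵃᵗ/P = Pᵢˢᵃᵗ/48.2.
  K_1 = 170.8/48.2 = 3.54357, K_2 = 164.9/48.2 = 3.42116, K_3 = 18.0/48.2 = 0.37344, K_4 = 15.8/48.2 = 0.32780
Rachford–Rice: g(ψ) = Σ zᵢ(Kᵢ−1)/(1+ψ(Kᵢ−1)) = 0.
Feasibility: ΣzᵢKᵢ = 1.366, Σzᵢ/Kᵢ = 1.987 — both > 1, two phases present.
Iterate (Newton) starting at ψ = 0.36:
  ψ = 0.360: g = -0.1391, g' = -1.025 → ψ = 0.224
  ψ = 0.224: g = 0.0096, g' = -1.196 → ψ = 0.232
Converged at ψ = 0.232.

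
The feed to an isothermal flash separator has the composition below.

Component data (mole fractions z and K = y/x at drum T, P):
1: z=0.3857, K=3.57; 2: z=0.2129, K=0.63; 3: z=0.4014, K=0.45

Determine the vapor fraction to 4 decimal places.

Material balance + equilibrium reduce to Σ zᵢ(Kᵢ−1)/(1+ψ(Kᵢ−1)) = 0.
g(0) = ΣzᵢKᵢ − 1 = 0.6917 and g(1) = 1 − Σzᵢ/Kᵢ = -0.3380, so a root lies in (0, 1).
Newton iteration, ψ⁰ = 0.5:
  ψ = 0.5000: g = 0.03264, g' = -0.7628 → ψ = 0.5428
  ψ = 0.5428: g = 0.00059, g' = -0.7365 → ψ = 0.5436
Converged at ψ = 0.5436.

ψ = 0.5436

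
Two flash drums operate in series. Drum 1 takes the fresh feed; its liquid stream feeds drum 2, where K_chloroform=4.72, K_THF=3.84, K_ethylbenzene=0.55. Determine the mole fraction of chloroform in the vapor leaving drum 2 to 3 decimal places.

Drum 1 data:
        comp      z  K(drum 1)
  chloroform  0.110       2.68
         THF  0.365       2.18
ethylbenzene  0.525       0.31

Drum 1:
Newton iteration, ψ₁⁰ = 0.66:
  ψ₁ = 0.660: g = -0.3354, g' = -1.073 → ψ₁ = 0.347
  ψ₁ = 0.347: g = -0.0543, g' = -0.812 → ψ₁ = 0.281
Converged at ψ₁ = 0.281.
Drum-1 compositions:
  chloroform: x = 0.075, y = 0.200
  THF: x = 0.274, y = 0.598
  ethylbenzene: x = 0.651, y = 0.202
Drum-2 feed = drum-1 liquid: z₂ = (0.0748, 0.2742, 0.6510).
Drum 2:
Let ψ₂ = V/F and solve Σ zᵢ(Kᵢ−1)/(1+ψ₂(Kᵢ−1)) = 0.
Check two-phase: ΣzᵢKᵢ = 1.764 > 1 and Σzᵢ/Kᵢ = 1.271 > 1, so g(0) = 0.764 > 0 and g(1) = -0.271 < 0.
Iterate (Newton) starting at ψ₂ = 0.66:
  ψ₂ = 0.660: g = -0.0653, g' = -0.621 → ψ₂ = 0.555
  ψ₂ = 0.555: g = 0.0027, g' = -0.678 → ψ₂ = 0.559
Converged at ψ₂ = 0.559.
  chloroform: x = 0.024, y = 0.115
  THF: x = 0.106, y = 0.407
  ethylbenzene: x = 0.870, y = 0.478

y_chloroform (drum 2) = 0.115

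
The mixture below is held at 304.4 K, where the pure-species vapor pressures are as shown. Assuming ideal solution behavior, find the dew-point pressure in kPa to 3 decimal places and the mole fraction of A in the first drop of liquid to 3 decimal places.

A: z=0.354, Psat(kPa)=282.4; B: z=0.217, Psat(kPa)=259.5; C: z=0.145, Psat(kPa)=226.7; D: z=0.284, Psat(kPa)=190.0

Pdew = 236.736 kPa, x_A = 0.297

At the dew point ψ → 1, so Σzᵢ/Kᵢ = 1 with Kᵢ = Pᵢˢᵃᵗ/P ⇒ 1/P = Σzᵢ/Pᵢˢᵃᵗ.
1/P = 0.354/282.4 + 0.217/259.5 + 0.145/226.7 + 0.284/190.0 = 0.004224 ⇒ P = 236.736 kPa
xᵢ = zᵢP/Pᵢˢᵃᵗ ⇒ x_A = 0.354·236.736/282.4 = 0.297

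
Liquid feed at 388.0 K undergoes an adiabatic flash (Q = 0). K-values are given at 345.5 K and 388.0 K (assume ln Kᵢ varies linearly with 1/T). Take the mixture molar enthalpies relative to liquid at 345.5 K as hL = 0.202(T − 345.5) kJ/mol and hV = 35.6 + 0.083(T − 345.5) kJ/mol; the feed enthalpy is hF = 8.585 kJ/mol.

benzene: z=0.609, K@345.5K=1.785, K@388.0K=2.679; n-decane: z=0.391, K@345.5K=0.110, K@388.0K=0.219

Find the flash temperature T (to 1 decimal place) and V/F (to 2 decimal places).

T = 348.6 K, V/F = 0.23

Adiabatic flash: solve Rachford–Rice at each trial T, then check hF = ψ·hV(T) + (1−ψ)·hL(T).
  T = 345.5 K: K = (1.785, 0.110), RR gives ψ = 0.186, H_out = 6.628 kJ/mol
  T = 388.0 K: K = (2.679, 0.219), RR gives ψ = 0.547, H_out = 25.288 kJ/mol
  T = 366.8 K: K = (2.214, 0.158), RR gives ψ = 0.402, H_out = 17.579 kJ/mol
  T = 356.1 K: K = (1.993, 0.133), RR gives ψ = 0.308, H_out = 12.733 kJ/mol
  T = 350.8 K: K = (1.888, 0.121), RR gives ψ = 0.252, H_out = 9.897 kJ/mol
  T = 348.1 K: K = (1.835, 0.115), RR gives ψ = 0.220, H_out = 8.295 kJ/mol
  T = 349.5 K: K = (1.862, 0.118), RR gives ψ = 0.237, H_out = 9.140 kJ/mol
Linear interpolation between T = 348.1 (H_out = 8.295) and T = 349.5 (H_out = 9.140) on hF = 8.585 gives T ≈ 348.6 K, at which ψ = 0.23.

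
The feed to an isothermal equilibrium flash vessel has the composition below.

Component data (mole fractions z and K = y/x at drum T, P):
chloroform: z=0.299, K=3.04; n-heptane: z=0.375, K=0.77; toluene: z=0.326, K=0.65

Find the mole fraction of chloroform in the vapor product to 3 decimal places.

Newton iteration, V/F⁰ = 0.5:
  V/F = 0.500: g = 0.0662, g' = -0.389 → V/F = 0.670
  V/F = 0.670: g = 0.0066, g' = -0.318 → V/F = 0.691
Converged at V/F = 0.691.
Compositions from xᵢ = zᵢ/(1+V/F(Kᵢ−1)), yᵢ = Kᵢxᵢ:
  chloroform: x = 0.124, y = 0.377
  n-heptane: x = 0.446, y = 0.343
  toluene: x = 0.430, y = 0.280

y_chloroform = 0.377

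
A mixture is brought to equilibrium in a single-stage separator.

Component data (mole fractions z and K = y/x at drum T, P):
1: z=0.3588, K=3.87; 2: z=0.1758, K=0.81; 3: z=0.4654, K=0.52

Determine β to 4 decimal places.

Material balance + equilibrium reduce to Σ zᵢ(Kᵢ−1)/(1+β(Kᵢ−1)) = 0.
g(0) = ΣzᵢKᵢ − 1 = 0.7730 and g(1) = 1 − Σzᵢ/Kᵢ = -0.2048, so a root lies in (0, 1).
Iterate (Newton) starting at β = 0.5:
  β = 0.5000: g = 0.09205, g' = -0.6918 → β = 0.6331
  β = 0.6331: g = 0.00669, g' = -0.6019 → β = 0.6442
Converged at β = 0.6442.

β = 0.6442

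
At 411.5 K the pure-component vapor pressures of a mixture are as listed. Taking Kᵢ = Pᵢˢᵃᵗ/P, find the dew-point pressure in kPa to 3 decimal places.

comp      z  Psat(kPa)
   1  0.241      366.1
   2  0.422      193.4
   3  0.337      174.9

At the dew point ψ → 1, so Σzᵢ/Kᵢ = 1 with Kᵢ = Pᵢˢᵃᵗ/P ⇒ 1/P = Σzᵢ/Pᵢˢᵃᵗ.
1/P = 0.241/366.1 + 0.422/193.4 + 0.337/174.9 = 0.004767 ⇒ P = 209.771 kPa

Pdew = 209.771 kPa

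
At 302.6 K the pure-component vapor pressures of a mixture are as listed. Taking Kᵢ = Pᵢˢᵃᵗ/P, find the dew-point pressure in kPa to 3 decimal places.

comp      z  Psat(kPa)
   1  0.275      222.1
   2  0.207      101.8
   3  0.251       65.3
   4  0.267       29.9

Pdew = 62.324 kPa

At the dew point ψ → 1, so Σzᵢ/Kᵢ = 1 with Kᵢ = Pᵢˢᵃᵗ/P ⇒ 1/P = Σzᵢ/Pᵢˢᵃᵗ.
1/P = 0.275/222.1 + 0.207/101.8 + 0.251/65.3 + 0.267/29.9 = 0.016045 ⇒ P = 62.324 kPa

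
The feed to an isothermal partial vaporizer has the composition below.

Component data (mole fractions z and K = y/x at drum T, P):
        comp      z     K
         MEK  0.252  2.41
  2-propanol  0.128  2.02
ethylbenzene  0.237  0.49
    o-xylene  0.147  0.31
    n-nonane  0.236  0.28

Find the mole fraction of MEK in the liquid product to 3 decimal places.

x_MEK = 0.217

Rachford–Rice: g(ψ) = Σ zᵢ(Kᵢ−1)/(1+ψ(Kᵢ−1)) = 0.
Check two-phase: ΣzᵢKᵢ = 1.094 > 1 and Σzᵢ/Kᵢ = 1.969 > 1, so g(0) = 0.094 > 0 and g(1) = -0.969 < 0.
Iterate (Newton) starting at ψ = 0.5:
  ψ = 0.500: g = -0.2877, g' = -0.804 → ψ = 0.142
  ψ = 0.142: g = -0.0219, g' = -0.759 → ψ = 0.113
Converged at ψ = 0.113.
Compositions from xᵢ = zᵢ/(1+ψ(Kᵢ−1)), yᵢ = Kᵢxᵢ:
  MEK: x = 0.217, y = 0.524
  2-propanol: x = 0.115, y = 0.232
  ethylbenzene: x = 0.252, y = 0.123
  o-xylene: x = 0.159, y = 0.049
  n-nonane: x = 0.257, y = 0.072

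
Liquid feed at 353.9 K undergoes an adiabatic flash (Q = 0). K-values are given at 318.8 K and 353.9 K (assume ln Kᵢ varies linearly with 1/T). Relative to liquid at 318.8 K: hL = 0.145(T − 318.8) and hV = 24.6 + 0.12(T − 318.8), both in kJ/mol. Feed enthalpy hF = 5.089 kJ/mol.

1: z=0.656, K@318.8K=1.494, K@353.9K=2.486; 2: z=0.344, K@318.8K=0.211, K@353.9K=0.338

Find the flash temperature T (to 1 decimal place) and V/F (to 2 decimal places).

T = 320.6 K, V/F = 0.20

Adiabatic flash: solve Rachford–Rice at each trial T, then check hF = ψ·hV(T) + (1−ψ)·hL(T).
  T = 318.8 K: K = (1.494, 0.211), RR gives ψ = 0.135, H_out = 3.323 kJ/mol
  T = 353.9 K: K = (2.486, 0.338), RR gives ψ = 0.759, H_out = 23.105 kJ/mol
  T = 336.4 K: K = (1.954, 0.271), RR gives ψ = 0.539, H_out = 15.571 kJ/mol
  T = 327.6 K: K = (1.715, 0.240), RR gives ψ = 0.382, H_out = 10.581 kJ/mol
  T = 323.2 K: K = (1.602, 0.225), RR gives ψ = 0.275, H_out = 7.380 kJ/mol
  T = 321.0 K: K = (1.548, 0.218), RR gives ψ = 0.211, H_out = 5.487 kJ/mol
Linear interpolation between T = 318.8 (H_out = 3.323) and T = 321.0 (H_out = 5.487) on hF = 5.089 gives T ≈ 320.6 K, at which ψ = 0.20.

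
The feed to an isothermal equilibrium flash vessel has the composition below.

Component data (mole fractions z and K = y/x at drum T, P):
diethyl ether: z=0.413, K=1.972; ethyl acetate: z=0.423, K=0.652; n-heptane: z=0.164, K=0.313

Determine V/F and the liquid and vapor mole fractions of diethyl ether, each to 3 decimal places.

V/F = 0.311, x_diethyl ether = 0.317, y_diethyl ether = 0.625

Rachford–Rice: g(V/F) = Σ zᵢ(Kᵢ−1)/(1+V/F(Kᵢ−1)) = 0.
Feasibility: ΣzᵢKᵢ = 1.142, Σzᵢ/Kᵢ = 1.382 — both > 1, two phases present.
Newton iteration, V/F⁰ = 0.5:
  V/F = 0.500: g = -0.0797, g' = -0.431 → V/F = 0.315
  V/F = 0.315: g = -0.0019, g' = -0.419 → V/F = 0.311
Converged at V/F = 0.311.
Compositions from xᵢ = zᵢ/(1+V/F(Kᵢ−1)), yᵢ = Kᵢxᵢ:
  diethyl ether: x = 0.317, y = 0.625
  ethyl acetate: x = 0.474, y = 0.309
  n-heptane: x = 0.209, y = 0.065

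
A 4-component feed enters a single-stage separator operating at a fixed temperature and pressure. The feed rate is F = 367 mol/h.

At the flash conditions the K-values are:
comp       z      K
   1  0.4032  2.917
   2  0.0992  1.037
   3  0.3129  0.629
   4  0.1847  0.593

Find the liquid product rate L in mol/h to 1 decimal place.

Newton iteration, β⁰ = 0.48:
  β = 0.4800: g = 0.17148, g' = -0.5130 → β = 0.8143
  β = 0.8143: g = 0.02661, g' = -0.3829 → β = 0.8838
  β = 0.8838: g = 0.00033, g' = -0.3742 → β = 0.8846
Converged at β = 0.8846.
Then V = β·F = 0.8846·367 = 324.7 mol/h and L = F − V = 42.3 mol/h.

L = 42.3 mol/h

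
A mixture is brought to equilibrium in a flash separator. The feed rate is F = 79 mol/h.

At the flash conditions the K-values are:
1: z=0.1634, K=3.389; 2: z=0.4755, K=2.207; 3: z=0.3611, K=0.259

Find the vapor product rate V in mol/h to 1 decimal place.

V = 48.3 mol/h

Let ψ = V/F and solve Σ zᵢ(Kᵢ−1)/(1+ψ(Kᵢ−1)) = 0.
Feasibility: ΣzᵢKᵢ = 1.6967, Σzᵢ/Kᵢ = 1.6579 — both > 1, two phases present.
Newton iteration, ψ⁰ = 0.5:
  ψ = 0.5000: g = 0.11074, g' = -0.9634 → ψ = 0.6150
  ψ = 0.6150: g = -0.00406, g' = -1.0504 → ψ = 0.6111
Converged at ψ = 0.6111.
Then V = ψ·F = 0.6111·79 = 48.3 mol/h and L = F − V = 30.7 mol/h.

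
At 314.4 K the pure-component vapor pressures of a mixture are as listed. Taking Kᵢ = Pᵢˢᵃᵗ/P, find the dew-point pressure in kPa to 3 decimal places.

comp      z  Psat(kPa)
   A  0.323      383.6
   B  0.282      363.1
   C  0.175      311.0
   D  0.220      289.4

Pdew = 339.955 kPa

At the dew point ψ → 1, so Σzᵢ/Kᵢ = 1 with Kᵢ = Pᵢˢᵃᵗ/P ⇒ 1/P = Σzᵢ/Pᵢˢᵃᵗ.
1/P = 0.323/383.6 + 0.282/363.1 + 0.175/311.0 + 0.220/289.4 = 0.002942 ⇒ P = 339.955 kPa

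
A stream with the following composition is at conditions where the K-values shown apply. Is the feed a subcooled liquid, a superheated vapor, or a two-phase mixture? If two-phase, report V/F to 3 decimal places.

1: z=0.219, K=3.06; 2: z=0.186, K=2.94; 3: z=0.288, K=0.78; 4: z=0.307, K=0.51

ΣzᵢKᵢ = 1.598; Σzᵢ/Kᵢ = 1.106.
Both exceed 1, so a two-phase solution exists.
Rachford–Rice: g(ψ) = Σ zᵢ(Kᵢ−1)/(1+ψ(Kᵢ−1)) = 0.
Iterate (Newton) starting at ψ = 0.5:
  ψ = 0.500: g = 0.1350, g' = -0.553 → ψ = 0.744
  ψ = 0.744: g = 0.0132, g' = -0.465 → ψ = 0.773
Converged at ψ = 0.773.

two-phase, V/F = 0.773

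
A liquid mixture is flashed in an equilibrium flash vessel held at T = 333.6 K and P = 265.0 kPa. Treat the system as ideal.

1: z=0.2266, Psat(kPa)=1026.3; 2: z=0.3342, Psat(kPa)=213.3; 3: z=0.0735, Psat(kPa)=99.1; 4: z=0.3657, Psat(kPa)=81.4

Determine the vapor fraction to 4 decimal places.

Raoult's law: Kᵢ = Pᵢˢᵃᵗ/P = Pᵢˢᵃᵗ/265.0.
  K_1 = 1026.3/265.0 = 3.872830, K_2 = 213.3/265.0 = 0.804906, K_3 = 99.1/265.0 = 0.373962, K_4 = 81.4/265.0 = 0.307170
Let ψ = V/F and solve Σ zᵢ(Kᵢ−1)/(1+ψ(Kᵢ−1)) = 0.
g(0) = ΣzᵢKᵢ − 1 = 0.2864 and g(1) = 1 − Σzᵢ/Kᵢ = -0.8608, so a root lies in (0, 1).
Newton iteration, ψ⁰ = 0.31:
  ψ = 0.3100: g = -0.10483, g' = -0.8667 → ψ = 0.1890
  ψ = 0.1890: g = 0.01043, g' = -1.0686 → ψ = 0.1988
  ψ = 0.1988: g = 0.00012, g' = -1.0451 → ψ = 0.1989
Converged at ψ = 0.1989.

ψ = 0.1989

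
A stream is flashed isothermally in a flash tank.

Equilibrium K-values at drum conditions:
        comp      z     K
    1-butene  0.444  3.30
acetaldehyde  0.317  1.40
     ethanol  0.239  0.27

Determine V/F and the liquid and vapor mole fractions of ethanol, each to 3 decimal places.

V/F = 0.833, x_ethanol = 0.610, y_ethanol = 0.165

Material balance + equilibrium reduce to Σ zᵢ(Kᵢ−1)/(1+V/F(Kᵢ−1)) = 0.
Check two-phase: ΣzᵢKᵢ = 1.974 > 1 and Σzᵢ/Kᵢ = 1.246 > 1, so g(0) = 0.974 > 0 and g(1) = -0.246 < 0.
Newton–Raphson from V/F = 0.5:
  V/F = 0.500: g = 0.3059, g' = -0.859 → V/F = 0.856
  V/F = 0.856: g = -0.0267, g' = -1.200 → V/F = 0.834
  V/F = 0.834: g = -0.0007, g' = -1.136 → V/F = 0.833
Converged at V/F = 0.833.
Compositions from xᵢ = zᵢ/(1+V/F(Kᵢ−1)), yᵢ = Kᵢxᵢ:
  1-butene: x = 0.152, y = 0.502
  acetaldehyde: x = 0.238, y = 0.333
  ethanol: x = 0.610, y = 0.165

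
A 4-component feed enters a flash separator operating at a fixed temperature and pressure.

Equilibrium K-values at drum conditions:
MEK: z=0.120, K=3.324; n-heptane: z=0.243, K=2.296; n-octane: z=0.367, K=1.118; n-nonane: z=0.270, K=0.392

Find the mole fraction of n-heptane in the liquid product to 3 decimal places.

Rachford–Rice: g(V/F) = Σ zᵢ(Kᵢ−1)/(1+V/F(Kᵢ−1)) = 0.
Check two-phase: ΣzᵢKᵢ = 1.473 > 1 and Σzᵢ/Kᵢ = 1.159 > 1, so g(0) = 0.473 > 0 and g(1) = -0.159 < 0.
Newton–Raphson from V/F = 0.5:
  V/F = 0.500: g = 0.1251, g' = -0.500 → V/F = 0.750
  V/F = 0.750: g = -0.0009, g' = -0.533 → V/F = 0.749
Converged at V/F = 0.749.
Compositions from xᵢ = zᵢ/(1+V/F(Kᵢ−1)), yᵢ = Kᵢxᵢ:
  MEK: x = 0.044, y = 0.146
  n-heptane: x = 0.123, y = 0.283
  n-octane: x = 0.337, y = 0.377
  n-nonane: x = 0.496, y = 0.194

x_n-heptane = 0.123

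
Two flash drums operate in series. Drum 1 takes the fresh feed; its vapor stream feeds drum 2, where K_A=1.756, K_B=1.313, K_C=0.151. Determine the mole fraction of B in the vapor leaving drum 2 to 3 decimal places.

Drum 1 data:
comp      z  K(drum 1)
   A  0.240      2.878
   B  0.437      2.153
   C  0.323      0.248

Drum 1:
Let ψ₁ = V/F and solve Σ zᵢ(Kᵢ−1)/(1+ψ₁(Kᵢ−1)) = 0.
Feasibility: ΣzᵢKᵢ = 1.712, Σzᵢ/Kᵢ = 1.589 — both > 1, two phases present.
Newton–Raphson from ψ₁ = 0.5:
  ψ₁ = 0.500: g = 0.1628, g' = -0.928 → ψ₁ = 0.675
  ψ₁ = 0.675: g = -0.0117, g' = -1.102 → ψ₁ = 0.665
Converged at ψ₁ = 0.665.
Drum-1 compositions:
  A: x = 0.107, y = 0.307
  B: x = 0.247, y = 0.533
  C: x = 0.646, y = 0.160
Drum-2 feed = drum-1 vapor: z₂ = (0.3072, 0.5326, 0.1602).
Drum 2:
Let ψ₂ = V/F and solve Σ zᵢ(Kᵢ−1)/(1+ψ₂(Kᵢ−1)) = 0.
Feasibility: ΣzᵢKᵢ = 1.263, Σzᵢ/Kᵢ = 1.641 — both > 1, two phases present.
Newton iteration, ψ₂⁰ = 0.55:
  ψ₂ = 0.550: g = 0.0511, g' = -0.532 → ψ₂ = 0.646
  ψ₂ = 0.646: g = -0.0066, g' = -0.682 → ψ₂ = 0.637
  ψ₂ = 0.637: g = -0.0001, g' = -0.663 → ψ₂ = 0.636
Converged at ψ₂ = 0.636.
  A: x = 0.207, y = 0.364
  B: x = 0.444, y = 0.583
  C: x = 0.348, y = 0.053

y_B (drum 2) = 0.583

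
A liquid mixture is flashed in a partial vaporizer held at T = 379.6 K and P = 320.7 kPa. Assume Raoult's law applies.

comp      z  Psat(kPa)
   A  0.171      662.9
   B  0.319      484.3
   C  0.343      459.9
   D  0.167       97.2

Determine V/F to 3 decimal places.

Raoult's law: Kᵢ = Pᵢˢᵃᵗ/P = Pᵢˢᵃᵗ/320.7.
  K_A = 662.9/320.7 = 2.06704, K_B = 484.3/320.7 = 1.51013, K_C = 459.9/320.7 = 1.43405, K_D = 97.2/320.7 = 0.30309
Rachford–Rice: g(V/F) = Σ zᵢ(Kᵢ−1)/(1+V/F(Kᵢ−1)) = 0.
g(0) = ΣzᵢKᵢ − 1 = 0.378 and g(1) = 1 − Σzᵢ/Kᵢ = -0.084, so a root lies in (0, 1).
Newton–Raphson from V/F = 0.5:
  V/F = 0.500: g = 0.1923, g' = -0.370 → V/F = 1.000
  V/F = 1.000: g = -0.0841, g' = -0.996 → V/F = 0.916
  V/F = 0.916: g = -0.0118, g' = -0.741 → V/F = 0.900
  V/F = 0.900: g = -0.0003, g' = -0.706 → V/F = 0.899
Converged at V/F = 0.899.

V/F = 0.899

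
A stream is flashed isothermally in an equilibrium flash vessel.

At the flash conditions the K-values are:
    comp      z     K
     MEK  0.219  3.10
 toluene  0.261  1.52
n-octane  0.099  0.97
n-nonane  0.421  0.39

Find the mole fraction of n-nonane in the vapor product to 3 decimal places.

y_n-nonane = 0.223

Let β = V/F and solve Σ zᵢ(Kᵢ−1)/(1+β(Kᵢ−1)) = 0.
Check two-phase: ΣzᵢKᵢ = 1.336 > 1 and Σzᵢ/Kᵢ = 1.424 > 1, so g(0) = 0.336 > 0 and g(1) = -0.424 < 0.
Newton iteration, β⁰ = 0.5:
  β = 0.500: g = -0.0405, g' = -0.599 → β = 0.432
Converged at β = 0.432.
Compositions from xᵢ = zᵢ/(1+β(Kᵢ−1)), yᵢ = Kᵢxᵢ:
  MEK: x = 0.115, y = 0.356
  toluene: x = 0.213, y = 0.324
  n-octane: x = 0.100, y = 0.097
  n-nonane: x = 0.572, y = 0.223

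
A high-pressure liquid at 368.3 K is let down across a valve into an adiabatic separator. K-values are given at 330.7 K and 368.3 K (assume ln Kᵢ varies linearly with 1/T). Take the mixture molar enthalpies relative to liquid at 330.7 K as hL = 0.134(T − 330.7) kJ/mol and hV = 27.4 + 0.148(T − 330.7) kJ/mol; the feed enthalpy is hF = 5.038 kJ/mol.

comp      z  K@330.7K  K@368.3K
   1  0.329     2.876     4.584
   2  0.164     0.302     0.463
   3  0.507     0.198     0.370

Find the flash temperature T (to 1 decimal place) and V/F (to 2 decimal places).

T = 339.3 K, V/F = 0.14

Adiabatic flash: solve Rachford–Rice at each trial T, then check hF = ψ·hV(T) + (1−ψ)·hL(T).
  T = 330.7 K: K = (2.876, 0.302, 0.198), RR gives ψ = 0.066, H_out = 1.806 kJ/mol
  T = 368.3 K: K = (4.584, 0.463, 0.370), RR gives ψ = 0.354, H_out = 14.922 kJ/mol
  T = 349.5 K: K = (3.677, 0.378, 0.275), RR gives ψ = 0.219, H_out = 8.585 kJ/mol
  T = 340.1 K: K = (3.263, 0.339, 0.235), RR gives ψ = 0.148, H_out = 5.332 kJ/mol
  T = 335.4 K: K = (3.066, 0.320, 0.216), RR gives ψ = 0.109, H_out = 3.616 kJ/mol
  T = 337.8 K: K = (3.166, 0.330, 0.225), RR gives ψ = 0.129, H_out = 4.502 kJ/mol
Linear interpolation between T = 337.8 (H_out = 4.502) and T = 340.1 (H_out = 5.332) on hF = 5.038 gives T ≈ 339.3 K, at which ψ = 0.14.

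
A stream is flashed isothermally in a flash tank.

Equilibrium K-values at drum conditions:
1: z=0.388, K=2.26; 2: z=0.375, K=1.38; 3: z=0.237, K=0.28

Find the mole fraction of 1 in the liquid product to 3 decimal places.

x_1 = 0.201

Material balance + equilibrium reduce to Σ zᵢ(Kᵢ−1)/(1+V/F(Kᵢ−1)) = 0.
g(0) = ΣzᵢKᵢ − 1 = 0.461 and g(1) = 1 − Σzᵢ/Kᵢ = -0.290, so a root lies in (0, 1).
Newton–Raphson from V/F = 0.5:
  V/F = 0.500: g = 0.1530, g' = -0.570 → V/F = 0.768
  V/F = 0.768: g = -0.0233, g' = -0.807 → V/F = 0.740
  V/F = 0.740: g = -0.0007, g' = -0.760 → V/F = 0.739
Converged at V/F = 0.739.
Compositions from xᵢ = zᵢ/(1+V/F(Kᵢ−1)), yᵢ = Kᵢxᵢ:
  1: x = 0.201, y = 0.454
  2: x = 0.293, y = 0.404
  3: x = 0.506, y = 0.142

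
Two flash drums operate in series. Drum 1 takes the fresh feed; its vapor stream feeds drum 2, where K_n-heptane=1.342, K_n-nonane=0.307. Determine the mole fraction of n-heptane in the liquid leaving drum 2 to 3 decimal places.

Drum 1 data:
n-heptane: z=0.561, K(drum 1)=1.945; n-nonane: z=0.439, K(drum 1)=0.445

Drum 1:
Let ψ₁ = V/F and solve Σ zᵢ(Kᵢ−1)/(1+ψ₁(Kᵢ−1)) = 0.
Feasibility: ΣzᵢKᵢ = 1.286, Σzᵢ/Kᵢ = 1.275 — both > 1, two phases present.
Binary case is linear: z₁(K₁−1)(1+ψ₁(K₂−1)) + z₂(K₂−1)(1+ψ₁(K₁−1)) = 0
⇒ ψ₁ = [z₁(K₁−1)+z₂(K₂−1)] / [−(K₁−1)(K₂−1)] = 0.2865/0.5245 = 0.546
Drum-1 compositions:
  n-heptane: x = 0.370, y = 0.720
  n-nonane: x = 0.630, y = 0.280
Drum-2 feed = drum-1 vapor: z₂ = (0.7197, 0.2803).
Drum 2:
Material balance + equilibrium reduce to Σ zᵢ(Kᵢ−1)/(1+ψ₂(Kᵢ−1)) = 0.
Check two-phase: ΣzᵢKᵢ = 1.052 > 1 and Σzᵢ/Kᵢ = 1.449 > 1, so g(0) = 0.052 > 0 and g(1) = -0.449 < 0.
Newton iteration, ψ₂⁰ = 0.46:
  ψ₂ = 0.460: g = -0.0725, g' = -0.353 → ψ₂ = 0.255
  ψ₂ = 0.255: g = -0.0095, g' = -0.270 → ψ₂ = 0.219
Converged at ψ₂ = 0.219.
  n-heptane: x = 0.670, y = 0.899
  n-nonane: x = 0.330, y = 0.101

x_n-heptane (drum 2) = 0.670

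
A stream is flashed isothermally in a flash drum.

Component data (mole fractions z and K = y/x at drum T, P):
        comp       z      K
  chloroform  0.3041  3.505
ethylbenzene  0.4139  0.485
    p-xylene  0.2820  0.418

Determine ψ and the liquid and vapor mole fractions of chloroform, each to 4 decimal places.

ψ = 0.2827, x_chloroform = 0.1780, y_chloroform = 0.6240

Rachford–Rice: g(ψ) = Σ zᵢ(Kᵢ−1)/(1+ψ(Kᵢ−1)) = 0.
Feasibility: ΣzᵢKᵢ = 1.3845, Σzᵢ/Kᵢ = 1.6148 — both > 1, two phases present.
Iterate (Newton) starting at ψ = 0.47:
  ψ = 0.4700: g = -0.15729, g' = -0.7746 → ψ = 0.2669
  ψ = 0.2669: g = 0.01507, g' = -0.9668 → ψ = 0.2825
  ψ = 0.2825: g = 0.00020, g' = -0.9415 → ψ = 0.2827
Converged at ψ = 0.2827.
Compositions from xᵢ = zᵢ/(1+ψ(Kᵢ−1)), yᵢ = Kᵢxᵢ:
  chloroform: x = 0.1780, y = 0.6240
  ethylbenzene: x = 0.4844, y = 0.2350
  p-xylene: x = 0.3375, y = 0.1411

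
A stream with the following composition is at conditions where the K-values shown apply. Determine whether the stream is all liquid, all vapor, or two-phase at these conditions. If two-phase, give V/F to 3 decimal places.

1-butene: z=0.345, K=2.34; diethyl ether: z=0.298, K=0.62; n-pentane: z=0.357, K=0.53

ΣzᵢKᵢ = 1.181; Σzᵢ/Kᵢ = 1.302.
Both exceed 1, so a two-phase solution exists.
Rachford–Rice: g(ψ) = Σ zᵢ(Kᵢ−1)/(1+ψ(Kᵢ−1)) = 0.
Iterate (Newton) starting at ψ = 0.62:
  ψ = 0.620: g = -0.1324, g' = -0.416 → ψ = 0.301
  ψ = 0.301: g = 0.0060, g' = -0.476 → ψ = 0.314
Converged at ψ = 0.314.

two-phase, V/F = 0.314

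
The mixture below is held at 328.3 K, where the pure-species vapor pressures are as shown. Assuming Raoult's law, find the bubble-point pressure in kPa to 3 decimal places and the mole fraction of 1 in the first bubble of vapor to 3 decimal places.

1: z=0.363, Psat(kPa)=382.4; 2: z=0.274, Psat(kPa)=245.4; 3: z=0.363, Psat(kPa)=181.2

Pbub = 271.826 kPa, y_1 = 0.511

At the bubble point ψ → 0, so ΣzᵢKᵢ = 1 with Kᵢ = Pᵢˢᵃᵗ/P ⇒ P = ΣzᵢPᵢˢᵃᵗ.
P = 0.363·382.4 + 0.274·245.4 + 0.363·181.2 = 271.826 kPa
yᵢ = zᵢPᵢˢᵃᵗ/P ⇒ y_1 = 0.363·382.4/271.826 = 0.511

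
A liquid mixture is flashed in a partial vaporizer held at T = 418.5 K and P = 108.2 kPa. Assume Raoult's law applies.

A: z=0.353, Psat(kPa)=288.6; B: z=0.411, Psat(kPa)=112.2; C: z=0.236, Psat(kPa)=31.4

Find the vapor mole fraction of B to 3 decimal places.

y_B = 0.417

Raoult's law: Kᵢ = Pᵢˢᵃᵗ/P = Pᵢˢᵃᵗ/108.2.
  K_A = 288.6/108.2 = 2.66728, K_B = 112.2/108.2 = 1.03697, K_C = 31.4/108.2 = 0.29020
Let ψ = V/F and solve Σ zᵢ(Kᵢ−1)/(1+ψ(Kᵢ−1)) = 0.
g(0) = ΣzᵢKᵢ − 1 = 0.436 and g(1) = 1 − Σzᵢ/Kᵢ = -0.342, so a root lies in (0, 1).
Newton–Raphson from ψ = 0.5:
  ψ = 0.500: g = 0.0762, g' = -0.578 → ψ = 0.632
  ψ = 0.632: g = -0.0023, g' = -0.624 → ψ = 0.628
Converged at ψ = 0.628.
Compositions from xᵢ = zᵢ/(1+ψ(Kᵢ−1)), yᵢ = Kᵢxᵢ:
  A: x = 0.172, y = 0.460
  B: x = 0.402, y = 0.417
  C: x = 0.426, y = 0.124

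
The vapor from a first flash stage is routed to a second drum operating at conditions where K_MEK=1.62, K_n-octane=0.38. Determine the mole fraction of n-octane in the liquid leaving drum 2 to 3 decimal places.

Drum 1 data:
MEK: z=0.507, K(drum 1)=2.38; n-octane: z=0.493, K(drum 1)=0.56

x_n-octane (drum 2) = 0.500

Drum 1:
Rachford–Rice: g(ψ₁) = Σ zᵢ(Kᵢ−1)/(1+ψ₁(Kᵢ−1)) = 0.
Feasibility: ΣzᵢKᵢ = 1.483, Σzᵢ/Kᵢ = 1.093 — both > 1, two phases present.
Iterate (Newton) starting at ψ₁ = 0.44:
  ψ₁ = 0.440: g = 0.1663, g' = -0.521 → ψ₁ = 0.760
  ψ₁ = 0.760: g = 0.0158, g' = -0.445 → ψ₁ = 0.795
Converged at ψ₁ = 0.795.
Drum-1 compositions:
  MEK: x = 0.242, y = 0.575
  n-octane: x = 0.758, y = 0.425
Drum-2 feed = drum-1 vapor: z₂ = (0.5754, 0.4246).
Drum 2:
Binary case is linear: z₁(K₁−1)(1+ψ₂(K₂−1)) + z₂(K₂−1)(1+ψ₂(K₁−1)) = 0
⇒ ψ₂ = [z₁(K₁−1)+z₂(K₂−1)] / [−(K₁−1)(K₂−1)] = 0.0935/0.3844 = 0.243
  MEK: x = 0.500, y = 0.810
  n-octane: x = 0.500, y = 0.190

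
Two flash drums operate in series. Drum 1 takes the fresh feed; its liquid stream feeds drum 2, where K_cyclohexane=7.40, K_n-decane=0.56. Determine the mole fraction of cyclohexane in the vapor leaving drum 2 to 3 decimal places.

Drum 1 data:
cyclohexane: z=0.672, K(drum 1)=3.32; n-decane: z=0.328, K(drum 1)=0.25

y_cyclohexane (drum 2) = 0.476

Drum 1:
Let ψ₁ = V/F and solve Σ zᵢ(Kᵢ−1)/(1+ψ₁(Kᵢ−1)) = 0.
g(0) = ΣzᵢKᵢ − 1 = 1.313 and g(1) = 1 − Σzᵢ/Kᵢ = -0.514, so a root lies in (0, 1).
Iterate (Newton) starting at ψ₁ = 0.5:
  ψ₁ = 0.500: g = 0.3282, g' = -1.248 → ψ₁ = 0.763
  ψ₁ = 0.763: g = -0.0124, g' = -1.480 → ψ₁ = 0.755
Converged at ψ₁ = 0.755.
Drum-1 compositions:
  cyclohexane: x = 0.244, y = 0.811
  n-decane: x = 0.756, y = 0.189
Drum-2 feed = drum-1 liquid: z₂ = (0.2443, 0.7557).
Drum 2:
Material balance + equilibrium reduce to Σ zᵢ(Kᵢ−1)/(1+ψ₂(Kᵢ−1)) = 0.
Feasibility: ΣzᵢKᵢ = 2.231, Σzᵢ/Kᵢ = 1.382 — both > 1, two phases present.
Binary case is linear: z₁(K₁−1)(1+ψ₂(K₂−1)) + z₂(K₂−1)(1+ψ₂(K₁−1)) = 0
⇒ ψ₂ = [z₁(K₁−1)+z₂(K₂−1)] / [−(K₁−1)(K₂−1)] = 1.2310/2.8160 = 0.437
  cyclohexane: x = 0.064, y = 0.476
  n-decane: x = 0.936, y = 0.524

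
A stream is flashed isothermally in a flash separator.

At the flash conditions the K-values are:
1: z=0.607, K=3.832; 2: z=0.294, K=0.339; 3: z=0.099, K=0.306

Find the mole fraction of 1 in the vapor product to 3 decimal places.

y_1 = 0.733

Material balance + equilibrium reduce to Σ zᵢ(Kᵢ−1)/(1+β(Kᵢ−1)) = 0.
g(0) = ΣzᵢKᵢ − 1 = 1.456 and g(1) = 1 − Σzᵢ/Kᵢ = -0.349, so a root lies in (0, 1).
Iterate (Newton) starting at β = 0.64:
  β = 0.640: g = 0.1508, g' = -1.156 → β = 0.770
  β = 0.770: g = -0.0034, g' = -1.235 → β = 0.768
Converged at β = 0.768.
Compositions from xᵢ = zᵢ/(1+β(Kᵢ−1)), yᵢ = Kᵢxᵢ:
  1: x = 0.191, y = 0.733
  2: x = 0.597, y = 0.202
  3: x = 0.212, y = 0.065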